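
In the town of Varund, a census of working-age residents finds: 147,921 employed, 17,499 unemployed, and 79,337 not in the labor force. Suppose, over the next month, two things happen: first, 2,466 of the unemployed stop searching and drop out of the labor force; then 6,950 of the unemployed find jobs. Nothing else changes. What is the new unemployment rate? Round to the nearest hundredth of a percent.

New unemployment rate ≈ 4.96%.

Initially, labor force = 147,921 + 17,499 = 165,420, so u = 17,499/165,420 = 10.58%.
After the first change, unemployed and labor force both fall by 2,466 → E = 147,921, U = 15,033, labor force = 162,954.
After the second change, unemployed falls and employed rises by 6,950; labor force unchanged → E = 154,871, U = 8,083, labor force = 162,954.
New unemployment rate = 8,083 / 162,954 = 4.96%.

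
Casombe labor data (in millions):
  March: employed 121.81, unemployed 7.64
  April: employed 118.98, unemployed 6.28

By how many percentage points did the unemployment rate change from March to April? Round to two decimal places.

March: labor force = 121.81 + 7.64 = 129.45; u = 7.64/129.45 = 5.90%.
April: labor force = 118.98 + 6.28 = 125.26; u = 6.28/125.26 = 5.01%.
Change = 5.01% − 5.90% = −0.89 pp.

The unemployment rate changed by −0.89 percentage points.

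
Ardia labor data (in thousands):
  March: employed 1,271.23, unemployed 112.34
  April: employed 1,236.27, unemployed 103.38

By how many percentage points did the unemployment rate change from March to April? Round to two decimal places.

March: labor force = 1,271.23 + 112.34 = 1,383.57; u = 112.34/1,383.57 = 8.12%.
April: labor force = 1,236.27 + 103.38 = 1,339.65; u = 103.38/1,339.65 = 7.72%.
Change = 7.72% − 8.12% = −0.40 pp.

The unemployment rate changed by −0.40 percentage points.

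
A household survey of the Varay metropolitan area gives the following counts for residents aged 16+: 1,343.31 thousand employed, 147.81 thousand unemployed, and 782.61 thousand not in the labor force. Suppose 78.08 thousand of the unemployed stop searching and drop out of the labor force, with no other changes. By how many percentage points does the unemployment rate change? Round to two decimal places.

The unemployment rate changes by −4.98 percentage points.

Initially, labor force = 1,343.31 + 147.81 = 1,491.12 thousand, so u = 147.81/1,491.12 = 9.91%.
After the change, unemployed and labor force both fall by 78.08 → E = 1,343.31, U = 69.73, labor force = 1,413.04 thousand.
New unemployment rate = 69.73 / 1,413.04 = 4.93%.
Change = 4.93% − 9.91% = −4.98 percentage points.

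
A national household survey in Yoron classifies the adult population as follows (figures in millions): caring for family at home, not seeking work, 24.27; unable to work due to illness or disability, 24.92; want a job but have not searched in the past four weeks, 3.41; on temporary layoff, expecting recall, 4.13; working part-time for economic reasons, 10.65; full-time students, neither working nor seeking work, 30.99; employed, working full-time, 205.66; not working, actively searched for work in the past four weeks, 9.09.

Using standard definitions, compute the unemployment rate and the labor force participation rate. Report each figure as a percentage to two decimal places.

Employed = 10.65 + 205.66 = 216.31 million (anyone who worked, including part-time for economic reasons, counts as employed).
Unemployed = 4.13 + 9.09 = 13.22 million (jobless and actively searching, or on temporary layoff).
Labor force = 216.31 + 13.22 = 229.53 million.
Not in labor force = 24.27 + 24.92 + 3.41 + 30.99 = 83.59 million (those not working and not actively searching are outside the labor force — including those who want a job but have given up searching).
Civilian working-age population = 229.53 + 83.59 = 313.12 million.
Unemployment rate = 13.22 / 229.53 = 5.76%.
Labor force participation rate = 229.53 / 313.12 = 73.30%.

Unemployment rate ≈ 5.76%; labor force participation rate ≈ 73.30%.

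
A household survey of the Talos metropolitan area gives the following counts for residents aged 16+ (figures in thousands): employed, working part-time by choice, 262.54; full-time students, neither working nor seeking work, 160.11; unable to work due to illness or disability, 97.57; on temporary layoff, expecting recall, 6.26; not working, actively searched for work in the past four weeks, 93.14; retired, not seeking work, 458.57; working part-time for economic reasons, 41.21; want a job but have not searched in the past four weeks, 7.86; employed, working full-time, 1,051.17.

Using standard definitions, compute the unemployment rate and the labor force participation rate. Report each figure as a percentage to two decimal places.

Unemployment rate ≈ 6.83%; labor force participation rate ≈ 66.76%.

Employed = 262.54 + 41.21 + 1,051.17 = 1,354.92 thousand (anyone who worked, including part-time for economic reasons, counts as employed).
Unemployed = 6.26 + 93.14 = 99.40 thousand (jobless and actively searching, or on temporary layoff).
Labor force = 1,354.92 + 99.40 = 1,454.32 thousand.
Not in labor force = 160.11 + 97.57 + 458.57 + 7.86 = 724.11 thousand (those not working and not actively searching are outside the labor force — including those who want a job but have given up searching).
Civilian working-age population = 1,454.32 + 724.11 = 2,178.43 thousand.
Unemployment rate = 99.40 / 1,454.32 = 6.83%.
Labor force participation rate = 1,454.32 / 2,178.43 = 66.76%.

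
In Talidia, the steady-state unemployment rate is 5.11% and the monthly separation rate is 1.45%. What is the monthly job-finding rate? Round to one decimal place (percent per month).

Job-finding rate ≈ 26.9% per month.

From u* = s/(s+f): f = s·(1−u)/u.
f = 1.45 × (1 − 0.0511) / 0.0511 = 1.3759 / 0.0511 ≈ 26.9% per month.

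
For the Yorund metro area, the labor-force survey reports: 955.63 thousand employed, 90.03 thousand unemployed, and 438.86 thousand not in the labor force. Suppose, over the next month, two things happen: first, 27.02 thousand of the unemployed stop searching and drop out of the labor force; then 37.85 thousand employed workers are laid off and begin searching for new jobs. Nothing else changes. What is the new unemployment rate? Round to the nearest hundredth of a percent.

Initially, labor force = 955.63 + 90.03 = 1,045.66 thousand, so u = 90.03/1,045.66 = 8.61%.
After the first change, unemployed and labor force both fall by 27.02 → E = 955.63, U = 63.01, labor force = 1,018.64 thousand.
After the second change, employed falls and unemployed rises by 37.85; labor force unchanged → E = 917.78, U = 100.86, labor force = 1,018.64 thousand.
New unemployment rate = 100.86 / 1,018.64 = 9.90%.

New unemployment rate ≈ 9.90%.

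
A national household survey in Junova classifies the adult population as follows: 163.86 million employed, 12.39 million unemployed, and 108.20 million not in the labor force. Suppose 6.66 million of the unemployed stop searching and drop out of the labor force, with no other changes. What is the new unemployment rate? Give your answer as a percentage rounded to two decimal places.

New unemployment rate ≈ 3.38%.

Initially, labor force = 163.86 + 12.39 = 176.25 million, so u = 12.39/176.25 = 7.03%.
After the change, unemployed and labor force both fall by 6.66 → E = 163.86, U = 5.73, labor force = 169.59 million.
New unemployment rate = 5.73 / 169.59 = 3.38%.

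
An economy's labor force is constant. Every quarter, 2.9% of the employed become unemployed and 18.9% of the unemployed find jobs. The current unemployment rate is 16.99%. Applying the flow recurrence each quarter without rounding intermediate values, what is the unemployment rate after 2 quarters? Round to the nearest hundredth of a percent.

Unemployment rate after two quarters ≈ 15.56%.

With a fixed labor force, u_{t+1} = u_t + s·(1−u_t) − f·u_t = u_t·(1−s−f) + s.
Here 1−s−f = 0.782 and s = 0.029.
u_1 = 0.169900 × 0.782 + 0.029 = 0.161862.
u_2 = 0.161862 × 0.782 + 0.029 = 0.155576.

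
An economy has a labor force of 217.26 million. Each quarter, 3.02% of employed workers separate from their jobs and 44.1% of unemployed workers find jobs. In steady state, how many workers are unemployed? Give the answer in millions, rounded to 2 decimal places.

Steady-state unemployment rate u* = s/(s+f) = 3.02/(3.02+44.1) = 0.064092.
Unemployed = u* × labor force = 0.064092 × 217.26 ≈ 13.92 million.

About 13.92 million are unemployed in steady state.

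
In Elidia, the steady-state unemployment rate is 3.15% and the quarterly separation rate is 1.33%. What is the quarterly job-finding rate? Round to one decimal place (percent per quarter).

From u* = s/(s+f): f = s·(1−u)/u.
f = 1.33 × (1 − 0.0315) / 0.0315 = 1.2881 / 0.0315 ≈ 40.9% per quarter.

Job-finding rate ≈ 40.9% per quarter.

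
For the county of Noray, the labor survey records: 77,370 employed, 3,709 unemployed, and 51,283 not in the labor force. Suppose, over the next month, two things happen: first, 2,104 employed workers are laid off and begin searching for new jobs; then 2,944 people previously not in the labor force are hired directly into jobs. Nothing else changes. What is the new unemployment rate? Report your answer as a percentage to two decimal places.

New unemployment rate ≈ 6.92%.

Initially, labor force = 77,370 + 3,709 = 81,079, so u = 3,709/81,079 = 4.57%.
After the first change, employed falls and unemployed rises by 2,104; labor force unchanged → E = 75,266, U = 5,813, labor force = 81,079.
After the second change, employed and labor force both rise by 2,944; unemployed unchanged → E = 78,210, U = 5,813, labor force = 84,023.
New unemployment rate = 5,813 / 84,023 = 6.92%.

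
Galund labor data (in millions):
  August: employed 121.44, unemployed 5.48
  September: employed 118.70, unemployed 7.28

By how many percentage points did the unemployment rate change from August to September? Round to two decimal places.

The unemployment rate changed by +1.46 percentage points.

August: labor force = 121.44 + 5.48 = 126.92; u = 5.48/126.92 = 4.32%.
September: labor force = 118.70 + 7.28 = 125.98; u = 7.28/125.98 = 5.78%.
Change = 5.78% − 4.32% = +1.46 pp.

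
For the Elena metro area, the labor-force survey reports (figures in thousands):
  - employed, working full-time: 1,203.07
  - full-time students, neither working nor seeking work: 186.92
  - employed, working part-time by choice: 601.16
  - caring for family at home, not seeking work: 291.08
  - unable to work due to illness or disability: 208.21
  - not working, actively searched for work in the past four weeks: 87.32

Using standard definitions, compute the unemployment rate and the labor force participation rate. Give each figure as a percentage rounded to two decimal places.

Unemployment rate ≈ 4.62%; labor force participation rate ≈ 73.38%.

Employed = 1,203.07 + 601.16 = 1,804.23 thousand.
Unemployed = 87.32 thousand.
Labor force = 1,804.23 + 87.32 = 1,891.55 thousand.
Not in labor force = 186.92 + 291.08 + 208.21 = 686.21 thousand (those not working and not actively searching are outside the labor force).
Civilian working-age population = 1,891.55 + 686.21 = 2,577.76 thousand.
Unemployment rate = 87.32 / 1,891.55 = 4.62%.
Labor force participation rate = 1,891.55 / 2,577.76 = 73.38%.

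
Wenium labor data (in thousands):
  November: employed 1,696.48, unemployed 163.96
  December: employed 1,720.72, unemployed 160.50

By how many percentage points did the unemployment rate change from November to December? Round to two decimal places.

The unemployment rate changed by −0.28 percentage points.

November: labor force = 1,696.48 + 163.96 = 1,860.44; u = 163.96/1,860.44 = 8.81%.
December: labor force = 1,720.72 + 160.50 = 1,881.22; u = 160.50/1,881.22 = 8.53%.
Change = 8.53% − 8.81% = −0.28 pp.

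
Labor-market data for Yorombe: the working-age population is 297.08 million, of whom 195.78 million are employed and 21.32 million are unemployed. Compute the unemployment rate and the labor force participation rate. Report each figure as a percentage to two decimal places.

Unemployment rate ≈ 9.82%; labor force participation rate ≈ 73.08%.

Labor force = employed + unemployed = 195.78 + 21.32 = 217.10 million.
Unemployment rate = 21.32 / 217.10 = 9.82%.
Labor force participation rate = 217.10 / 297.08 = 73.08%.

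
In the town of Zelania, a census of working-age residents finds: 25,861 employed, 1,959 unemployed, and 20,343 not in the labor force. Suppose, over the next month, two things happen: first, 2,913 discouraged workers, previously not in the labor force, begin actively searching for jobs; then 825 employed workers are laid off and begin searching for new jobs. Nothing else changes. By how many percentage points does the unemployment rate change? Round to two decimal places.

Initially, labor force = 25,861 + 1,959 = 27,820, so u = 1,959/27,820 = 7.04%.
After the first change, unemployed and labor force both rise by 2,913 → E = 25,861, U = 4,872, labor force = 30,733.
After the second change, employed falls and unemployed rises by 825; labor force unchanged → E = 25,036, U = 5,697, labor force = 30,733.
New unemployment rate = 5,697 / 30,733 = 18.54%.
Change = 18.54% − 7.04% = +11.50 percentage points.

The unemployment rate changes by +11.50 percentage points.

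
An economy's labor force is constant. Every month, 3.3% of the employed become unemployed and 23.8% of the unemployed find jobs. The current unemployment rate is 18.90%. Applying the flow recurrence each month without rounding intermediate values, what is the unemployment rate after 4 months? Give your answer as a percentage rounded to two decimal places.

With a fixed labor force, u_{t+1} = u_t + s·(1−u_t) − f·u_t = u_t·(1−s−f) + s.
Here 1−s−f = 0.729 and s = 0.033.
u_1 = 0.189000 × 0.729 + 0.033 = 0.170781.
u_2 = 0.170781 × 0.729 + 0.033 = 0.157499.
u_3 = 0.157499 × 0.729 + 0.033 = 0.147817.
u_4 = 0.147817 × 0.729 + 0.033 = 0.140759.

Unemployment rate after four months ≈ 14.08%.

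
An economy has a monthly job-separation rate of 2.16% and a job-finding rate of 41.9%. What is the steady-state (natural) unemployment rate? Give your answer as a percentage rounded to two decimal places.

At steady state the flows balance: s·E = f·U, so U/(E+U) = s/(s+f).
u* = 2.16 / (2.16 + 41.9) = 2.16 / 44.06 = 4.90%.

Steady-state unemployment rate ≈ 4.90%.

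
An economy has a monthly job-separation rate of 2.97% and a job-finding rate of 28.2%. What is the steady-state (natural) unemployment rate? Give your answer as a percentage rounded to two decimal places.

Steady-state unemployment rate ≈ 9.53%.

At steady state the flows balance: s·E = f·U, so U/(E+U) = s/(s+f).
u* = 2.97 / (2.97 + 28.2) = 2.97 / 31.17 = 9.53%.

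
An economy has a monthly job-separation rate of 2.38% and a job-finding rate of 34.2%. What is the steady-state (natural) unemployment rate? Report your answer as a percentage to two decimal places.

At steady state the flows balance: s·E = f·U, so U/(E+U) = s/(s+f).
u* = 2.38 / (2.38 + 34.2) = 2.38 / 36.58 = 6.51%.

Steady-state unemployment rate ≈ 6.51%.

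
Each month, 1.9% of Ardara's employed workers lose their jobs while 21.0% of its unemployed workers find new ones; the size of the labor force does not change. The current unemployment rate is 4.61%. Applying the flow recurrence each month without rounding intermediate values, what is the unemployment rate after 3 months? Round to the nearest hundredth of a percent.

Unemployment rate after three months ≈ 6.61%.

With a fixed labor force, u_{t+1} = u_t + s·(1−u_t) − f·u_t = u_t·(1−s−f) + s.
Here 1−s−f = 0.771 and s = 0.019.
u_1 = 0.046100 × 0.771 + 0.019 = 0.054543.
u_2 = 0.054543 × 0.771 + 0.019 = 0.061053.
u_3 = 0.061053 × 0.771 + 0.019 = 0.066072.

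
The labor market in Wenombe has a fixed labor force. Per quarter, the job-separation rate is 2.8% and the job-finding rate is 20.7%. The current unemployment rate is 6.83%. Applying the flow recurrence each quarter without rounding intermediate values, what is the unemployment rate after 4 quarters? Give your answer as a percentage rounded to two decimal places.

With a fixed labor force, u_{t+1} = u_t + s·(1−u_t) − f·u_t = u_t·(1−s−f) + s.
Here 1−s−f = 0.765 and s = 0.028.
u_1 = 0.068300 × 0.765 + 0.028 = 0.080250.
u_2 = 0.080250 × 0.765 + 0.028 = 0.089391.
u_3 = 0.089391 × 0.765 + 0.028 = 0.096384.
u_4 = 0.096384 × 0.765 + 0.028 = 0.101734.

Unemployment rate after four quarters ≈ 10.17%.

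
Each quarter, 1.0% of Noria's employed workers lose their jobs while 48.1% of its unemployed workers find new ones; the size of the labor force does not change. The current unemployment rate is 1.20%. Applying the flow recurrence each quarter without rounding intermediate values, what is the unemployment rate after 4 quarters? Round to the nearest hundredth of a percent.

With a fixed labor force, u_{t+1} = u_t + s·(1−u_t) − f·u_t = u_t·(1−s−f) + s.
Here 1−s−f = 0.509 and s = 0.010.
u_1 = 0.012000 × 0.509 + 0.010 = 0.016108.
u_2 = 0.016108 × 0.509 + 0.010 = 0.018199.
u_3 = 0.018199 × 0.509 + 0.010 = 0.019263.
u_4 = 0.019263 × 0.509 + 0.010 = 0.019805.

Unemployment rate after four quarters ≈ 1.98%.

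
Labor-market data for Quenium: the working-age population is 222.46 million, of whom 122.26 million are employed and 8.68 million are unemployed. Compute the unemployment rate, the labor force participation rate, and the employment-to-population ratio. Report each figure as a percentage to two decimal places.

Unemployment rate ≈ 6.63%; labor force participation rate ≈ 58.86%; employment-population ratio ≈ 54.96%.

Labor force = employed + unemployed = 122.26 + 8.68 = 130.94 million.
Unemployment rate = 8.68 / 130.94 = 6.63%.
Labor force participation rate = 130.94 / 222.46 = 58.86%.
Employment-population ratio = 122.26 / 222.46 = 54.96%.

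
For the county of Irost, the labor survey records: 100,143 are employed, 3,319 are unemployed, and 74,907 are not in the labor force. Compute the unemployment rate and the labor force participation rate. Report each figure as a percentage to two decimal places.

Labor force = employed + unemployed = 100,143 + 3,319 = 103,462.
Working-age population = 103,462 + 74,907 = 178,369.
Unemployment rate = 3,319 / 103,462 = 3.21%.
Labor force participation rate = 103,462 / 178,369 = 58.00%.

Unemployment rate ≈ 3.21%; labor force participation rate ≈ 58.00%.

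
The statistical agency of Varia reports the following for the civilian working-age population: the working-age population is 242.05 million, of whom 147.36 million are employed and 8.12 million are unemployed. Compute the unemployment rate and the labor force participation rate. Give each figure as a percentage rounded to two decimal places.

Labor force = employed + unemployed = 147.36 + 8.12 = 155.48 million.
Unemployment rate = 8.12 / 155.48 = 5.22%.
Labor force participation rate = 155.48 / 242.05 = 64.23%.

Unemployment rate ≈ 5.22%; labor force participation rate ≈ 64.23%.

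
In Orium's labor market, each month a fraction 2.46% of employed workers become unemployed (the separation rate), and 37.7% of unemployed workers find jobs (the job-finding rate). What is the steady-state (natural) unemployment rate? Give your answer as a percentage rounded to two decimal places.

At steady state the flows balance: s·E = f·U, so U/(E+U) = s/(s+f).
u* = 2.46 / (2.46 + 37.7) = 2.46 / 40.16 = 6.13%.

Steady-state unemployment rate ≈ 6.13%.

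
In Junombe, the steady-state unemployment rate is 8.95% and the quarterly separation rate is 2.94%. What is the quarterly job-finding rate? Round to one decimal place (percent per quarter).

Job-finding rate ≈ 29.9% per quarter.

From u* = s/(s+f): f = s·(1−u)/u.
f = 2.94 × (1 − 0.0895) / 0.0895 = 2.6769 / 0.0895 ≈ 29.9% per quarter.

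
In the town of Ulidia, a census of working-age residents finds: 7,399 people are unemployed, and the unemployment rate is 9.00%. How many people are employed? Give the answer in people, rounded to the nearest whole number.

Labor force = U / u = 7,399 / 0.0900 ≈ 82,211.
Employed = labor force − unemployed = 82,211 − 7,399 = 74,812.

About 74,812 are employed.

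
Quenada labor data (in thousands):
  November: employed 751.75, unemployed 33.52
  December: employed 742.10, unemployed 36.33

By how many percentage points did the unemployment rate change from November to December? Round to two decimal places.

The unemployment rate changed by +0.40 percentage points.

November: labor force = 751.75 + 33.52 = 785.27; u = 33.52/785.27 = 4.27%.
December: labor force = 742.10 + 36.33 = 778.43; u = 36.33/778.43 = 4.67%.
Change = 4.67% − 4.27% = +0.40 pp.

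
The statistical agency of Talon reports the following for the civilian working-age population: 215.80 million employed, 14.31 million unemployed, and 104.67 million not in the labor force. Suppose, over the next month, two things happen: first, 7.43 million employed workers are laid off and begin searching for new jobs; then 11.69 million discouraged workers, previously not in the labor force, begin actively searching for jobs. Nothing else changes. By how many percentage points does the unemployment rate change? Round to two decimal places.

Initially, labor force = 215.80 + 14.31 = 230.11 million, so u = 14.31/230.11 = 6.22%.
After the first change, employed falls and unemployed rises by 7.43; labor force unchanged → E = 208.37, U = 21.74, labor force = 230.11 million.
After the second change, unemployed and labor force both rise by 11.69 → E = 208.37, U = 33.43, labor force = 241.80 million.
New unemployment rate = 33.43 / 241.80 = 13.83%.
Change = 13.83% − 6.22% = +7.61 percentage points.

The unemployment rate changes by +7.61 percentage points.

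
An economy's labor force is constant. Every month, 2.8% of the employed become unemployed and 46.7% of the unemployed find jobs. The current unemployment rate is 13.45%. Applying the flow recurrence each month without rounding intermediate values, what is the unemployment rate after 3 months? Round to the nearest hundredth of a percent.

With a fixed labor force, u_{t+1} = u_t + s·(1−u_t) − f·u_t = u_t·(1−s−f) + s.
Here 1−s−f = 0.505 and s = 0.028.
u_1 = 0.134500 × 0.505 + 0.028 = 0.095923.
u_2 = 0.095923 × 0.505 + 0.028 = 0.076441.
u_3 = 0.076441 × 0.505 + 0.028 = 0.066603.

Unemployment rate after three months ≈ 6.66%.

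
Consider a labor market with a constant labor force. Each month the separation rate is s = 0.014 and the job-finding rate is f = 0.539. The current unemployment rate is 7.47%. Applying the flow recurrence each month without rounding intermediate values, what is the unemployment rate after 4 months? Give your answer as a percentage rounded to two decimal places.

With a fixed labor force, u_{t+1} = u_t + s·(1−u_t) − f·u_t = u_t·(1−s−f) + s.
Here 1−s−f = 0.447 and s = 0.014.
u_1 = 0.074700 × 0.447 + 0.014 = 0.047391.
u_2 = 0.047391 × 0.447 + 0.014 = 0.035184.
u_3 = 0.035184 × 0.447 + 0.014 = 0.029727.
u_4 = 0.029727 × 0.447 + 0.014 = 0.027288.

Unemployment rate after four months ≈ 2.73%.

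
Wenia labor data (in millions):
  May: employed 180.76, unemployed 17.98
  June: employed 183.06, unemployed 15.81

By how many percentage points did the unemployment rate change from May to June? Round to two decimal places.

May: labor force = 180.76 + 17.98 = 198.74; u = 17.98/198.74 = 9.05%.
June: labor force = 183.06 + 15.81 = 198.87; u = 15.81/198.87 = 7.95%.
Change = 7.95% − 9.05% = −1.10 pp.

The unemployment rate changed by −1.10 percentage points.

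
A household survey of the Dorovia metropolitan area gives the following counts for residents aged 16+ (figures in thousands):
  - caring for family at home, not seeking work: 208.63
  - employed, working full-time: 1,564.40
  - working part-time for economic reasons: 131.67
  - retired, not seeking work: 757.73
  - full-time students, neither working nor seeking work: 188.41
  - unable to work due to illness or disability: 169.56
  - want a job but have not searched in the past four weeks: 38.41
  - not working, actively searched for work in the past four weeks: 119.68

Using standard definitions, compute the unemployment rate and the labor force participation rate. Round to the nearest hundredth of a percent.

Employed = 1,564.40 + 131.67 = 1,696.07 thousand (anyone who worked, including part-time for economic reasons, counts as employed).
Unemployed = 119.68 thousand.
Labor force = 1,696.07 + 119.68 = 1,815.75 thousand.
Not in labor force = 208.63 + 757.73 + 188.41 + 169.56 + 38.41 = 1,362.74 thousand (those not working and not actively searching are outside the labor force — including those who want a job but have given up searching).
Civilian working-age population = 1,815.75 + 1,362.74 = 3,178.49 thousand.
Unemployment rate = 119.68 / 1,815.75 = 6.59%.
Labor force participation rate = 1,815.75 / 3,178.49 = 57.13%.

Unemployment rate ≈ 6.59%; labor force participation rate ≈ 57.13%.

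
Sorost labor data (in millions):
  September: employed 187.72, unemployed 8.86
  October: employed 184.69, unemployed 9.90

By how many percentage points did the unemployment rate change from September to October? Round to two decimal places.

September: labor force = 187.72 + 8.86 = 196.58; u = 8.86/196.58 = 4.51%.
October: labor force = 184.69 + 9.90 = 194.59; u = 9.90/194.59 = 5.09%.
Change = 5.09% − 4.51% = +0.58 pp.

The unemployment rate changed by +0.58 percentage points.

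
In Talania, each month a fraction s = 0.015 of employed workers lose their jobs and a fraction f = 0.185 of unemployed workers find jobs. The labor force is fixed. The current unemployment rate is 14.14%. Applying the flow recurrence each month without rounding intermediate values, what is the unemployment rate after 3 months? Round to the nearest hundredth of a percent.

Unemployment rate after three months ≈ 10.90%.

With a fixed labor force, u_{t+1} = u_t + s·(1−u_t) − f·u_t = u_t·(1−s−f) + s.
Here 1−s−f = 0.800 and s = 0.015.
u_1 = 0.141400 × 0.800 + 0.015 = 0.128120.
u_2 = 0.128120 × 0.800 + 0.015 = 0.117496.
u_3 = 0.117496 × 0.800 + 0.015 = 0.108997.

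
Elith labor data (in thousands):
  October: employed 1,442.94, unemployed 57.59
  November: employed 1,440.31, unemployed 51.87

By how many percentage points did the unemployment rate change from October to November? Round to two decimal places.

The unemployment rate changed by −0.36 percentage points.

October: labor force = 1,442.94 + 57.59 = 1,500.53; u = 57.59/1,500.53 = 3.84%.
November: labor force = 1,440.31 + 51.87 = 1,492.18; u = 51.87/1,492.18 = 3.48%.
Change = 3.48% − 3.84% = −0.36 pp.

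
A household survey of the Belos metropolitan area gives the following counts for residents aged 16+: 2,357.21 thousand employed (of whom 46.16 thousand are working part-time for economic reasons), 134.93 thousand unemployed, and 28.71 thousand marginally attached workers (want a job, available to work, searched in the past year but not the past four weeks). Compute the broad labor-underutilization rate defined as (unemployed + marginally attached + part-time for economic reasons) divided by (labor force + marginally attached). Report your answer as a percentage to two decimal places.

Broad underutilization rate ≈ 8.32%.

Labor force = 2,357.21 + 134.93 = 2,492.14 thousand.
Numerator = 134.93 + 28.71 + 46.16 = 209.80 thousand.
Denominator = 2,492.14 + 28.71 = 2,520.85 thousand.
Broad rate = 209.80 / 2,520.85 = 8.32%.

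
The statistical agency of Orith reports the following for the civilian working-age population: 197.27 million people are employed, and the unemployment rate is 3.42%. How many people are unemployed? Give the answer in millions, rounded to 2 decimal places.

About 6.99 million are unemployed.

Let U be the number unemployed. The labor force is E + U, and U/(E+U) = 0.0342.
So U = 0.0342 × 197.27 / (1 − 0.0342) = 6.7466 / 0.9658 ≈ 6.99 million.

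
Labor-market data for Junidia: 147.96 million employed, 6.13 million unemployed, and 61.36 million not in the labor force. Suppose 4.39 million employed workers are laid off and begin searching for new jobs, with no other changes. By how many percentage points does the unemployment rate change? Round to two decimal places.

The unemployment rate changes by +2.85 percentage points.

Initially, labor force = 147.96 + 6.13 = 154.09 million, so u = 6.13/154.09 = 3.98%.
After the change, employed falls and unemployed rises by 4.39; labor force unchanged → E = 143.57, U = 10.52, labor force = 154.09 million.
New unemployment rate = 10.52 / 154.09 = 6.83%.
Change = 6.83% − 3.98% = +2.85 percentage points.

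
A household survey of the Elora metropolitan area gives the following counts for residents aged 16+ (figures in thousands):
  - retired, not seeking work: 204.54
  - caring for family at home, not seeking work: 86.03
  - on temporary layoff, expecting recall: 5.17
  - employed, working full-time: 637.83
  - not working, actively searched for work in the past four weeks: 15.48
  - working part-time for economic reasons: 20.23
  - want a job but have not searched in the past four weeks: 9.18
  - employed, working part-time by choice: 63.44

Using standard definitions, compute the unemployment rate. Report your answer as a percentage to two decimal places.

Employed = 637.83 + 20.23 + 63.44 = 721.50 thousand (anyone who worked, including part-time for economic reasons, counts as employed).
Unemployed = 5.17 + 15.48 = 20.65 thousand (jobless and actively searching, or on temporary layoff).
Labor force = 721.50 + 20.65 = 742.15 thousand.
Unemployment rate = 20.65 / 742.15 = 2.78%.

Unemployment rate ≈ 2.78%.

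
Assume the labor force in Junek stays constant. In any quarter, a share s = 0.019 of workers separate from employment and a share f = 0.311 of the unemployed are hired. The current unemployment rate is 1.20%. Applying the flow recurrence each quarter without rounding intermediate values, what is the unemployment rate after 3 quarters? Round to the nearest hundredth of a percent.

Unemployment rate after three quarters ≈ 4.39%.

With a fixed labor force, u_{t+1} = u_t + s·(1−u_t) − f·u_t = u_t·(1−s−f) + s.
Here 1−s−f = 0.670 and s = 0.019.
u_1 = 0.012000 × 0.670 + 0.019 = 0.027040.
u_2 = 0.027040 × 0.670 + 0.019 = 0.037117.
u_3 = 0.037117 × 0.670 + 0.019 = 0.043868.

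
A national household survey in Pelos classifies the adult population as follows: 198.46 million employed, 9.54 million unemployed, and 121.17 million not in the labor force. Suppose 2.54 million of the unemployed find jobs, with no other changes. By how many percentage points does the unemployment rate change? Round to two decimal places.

Initially, labor force = 198.46 + 9.54 = 208.00 million, so u = 9.54/208.00 = 4.59%.
After the change, unemployed falls and employed rises by 2.54; labor force unchanged → E = 201.00, U = 7.00, labor force = 208.00 million.
New unemployment rate = 7.00 / 208.00 = 3.37%.
Change = 3.37% − 4.59% = −1.22 percentage points.

The unemployment rate changes by −1.22 percentage points.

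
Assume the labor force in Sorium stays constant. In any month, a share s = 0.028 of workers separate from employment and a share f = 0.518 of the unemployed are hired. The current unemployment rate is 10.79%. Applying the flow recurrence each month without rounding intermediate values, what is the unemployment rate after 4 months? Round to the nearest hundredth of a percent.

Unemployment rate after four months ≈ 5.37%.

With a fixed labor force, u_{t+1} = u_t + s·(1−u_t) − f·u_t = u_t·(1−s−f) + s.
Here 1−s−f = 0.454 and s = 0.028.
u_1 = 0.107900 × 0.454 + 0.028 = 0.076987.
u_2 = 0.076987 × 0.454 + 0.028 = 0.062952.
u_3 = 0.062952 × 0.454 + 0.028 = 0.056580.
u_4 = 0.056580 × 0.454 + 0.028 = 0.053687.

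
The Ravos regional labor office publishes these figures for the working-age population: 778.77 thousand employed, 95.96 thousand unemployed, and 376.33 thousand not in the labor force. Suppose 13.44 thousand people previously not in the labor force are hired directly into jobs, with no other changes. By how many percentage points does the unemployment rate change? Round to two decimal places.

The unemployment rate changes by −0.17 percentage points.

Initially, labor force = 778.77 + 95.96 = 874.73 thousand, so u = 95.96/874.73 = 10.97%.
After the change, employed and labor force both rise by 13.44; unemployed unchanged → E = 792.21, U = 95.96, labor force = 888.17 thousand.
New unemployment rate = 95.96 / 888.17 = 10.80%.
Change = 10.80% − 10.97% = −0.17 percentage points.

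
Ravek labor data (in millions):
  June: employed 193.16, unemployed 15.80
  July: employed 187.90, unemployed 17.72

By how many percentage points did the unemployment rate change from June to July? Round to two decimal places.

The unemployment rate changed by +1.06 percentage points.

June: labor force = 193.16 + 15.80 = 208.96; u = 15.80/208.96 = 7.56%.
July: labor force = 187.90 + 17.72 = 205.62; u = 17.72/205.62 = 8.62%.
Change = 8.62% − 7.56% = +1.06 pp.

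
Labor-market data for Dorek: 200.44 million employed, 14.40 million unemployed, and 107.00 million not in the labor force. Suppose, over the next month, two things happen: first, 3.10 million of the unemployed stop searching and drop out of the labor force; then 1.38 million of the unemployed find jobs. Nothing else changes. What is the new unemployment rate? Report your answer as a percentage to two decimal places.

New unemployment rate ≈ 4.68%.

Initially, labor force = 200.44 + 14.40 = 214.84 million, so u = 14.40/214.84 = 6.70%.
After the first change, unemployed and labor force both fall by 3.10 → E = 200.44, U = 11.30, labor force = 211.74 million.
After the second change, unemployed falls and employed rises by 1.38; labor force unchanged → E = 201.82, U = 9.92, labor force = 211.74 million.
New unemployment rate = 9.92 / 211.74 = 4.68%.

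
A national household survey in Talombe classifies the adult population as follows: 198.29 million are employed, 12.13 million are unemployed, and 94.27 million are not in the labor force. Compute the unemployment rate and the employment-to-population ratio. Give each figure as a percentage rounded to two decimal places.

Unemployment rate ≈ 5.76%; employment-population ratio ≈ 65.08%.

Labor force = employed + unemployed = 198.29 + 12.13 = 210.42 million.
Working-age population = 210.42 + 94.27 = 304.69 million.
Unemployment rate = 12.13 / 210.42 = 5.76%.
Employment-population ratio = 198.29 / 304.69 = 65.08%.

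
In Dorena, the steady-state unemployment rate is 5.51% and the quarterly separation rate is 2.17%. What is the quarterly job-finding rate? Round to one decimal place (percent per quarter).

From u* = s/(s+f): f = s·(1−u)/u.
f = 2.17 × (1 − 0.0551) / 0.0551 = 2.0504 / 0.0551 ≈ 37.2% per quarter.

Job-finding rate ≈ 37.2% per quarter.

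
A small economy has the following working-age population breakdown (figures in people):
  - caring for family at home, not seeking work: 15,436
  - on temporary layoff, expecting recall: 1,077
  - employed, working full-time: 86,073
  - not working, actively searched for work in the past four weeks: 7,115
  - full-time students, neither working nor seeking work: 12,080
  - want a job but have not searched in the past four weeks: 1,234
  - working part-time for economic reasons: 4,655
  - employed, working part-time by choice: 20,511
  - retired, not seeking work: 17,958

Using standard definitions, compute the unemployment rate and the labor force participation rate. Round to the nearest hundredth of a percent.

Unemployment rate ≈ 6.86%; labor force participation rate ≈ 71.89%.

Employed = 86,073 + 4,655 + 20,511 = 111,239 (anyone who worked, including part-time for economic reasons, counts as employed).
Unemployed = 1,077 + 7,115 = 8,192 (jobless and actively searching, or on temporary layoff).
Labor force = 111,239 + 8,192 = 119,431.
Not in labor force = 15,436 + 12,080 + 1,234 + 17,958 = 46,708 (those not working and not actively searching are outside the labor force — including those who want a job but have given up searching).
Civilian working-age population = 119,431 + 46,708 = 166,139.
Unemployment rate = 8,192 / 119,431 = 6.86%.
Labor force participation rate = 119,431 / 166,139 = 71.89%.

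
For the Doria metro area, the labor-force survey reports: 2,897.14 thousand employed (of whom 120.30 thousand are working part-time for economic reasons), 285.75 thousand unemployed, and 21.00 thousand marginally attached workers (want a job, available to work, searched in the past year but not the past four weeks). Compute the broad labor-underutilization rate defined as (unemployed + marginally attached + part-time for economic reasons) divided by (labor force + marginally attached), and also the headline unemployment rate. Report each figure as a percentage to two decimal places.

Broad underutilization rate ≈ 13.33%; headline unemployment rate ≈ 8.98%.

Labor force = 2,897.14 + 285.75 = 3,182.89 thousand.
Numerator = 285.75 + 21.00 + 120.30 = 427.05 thousand.
Denominator = 3,182.89 + 21.00 = 3,203.89 thousand.
Broad rate = 427.05 / 3,203.89 = 13.33%.
Headline unemployment rate = 285.75 / 3,182.89 = 8.98%.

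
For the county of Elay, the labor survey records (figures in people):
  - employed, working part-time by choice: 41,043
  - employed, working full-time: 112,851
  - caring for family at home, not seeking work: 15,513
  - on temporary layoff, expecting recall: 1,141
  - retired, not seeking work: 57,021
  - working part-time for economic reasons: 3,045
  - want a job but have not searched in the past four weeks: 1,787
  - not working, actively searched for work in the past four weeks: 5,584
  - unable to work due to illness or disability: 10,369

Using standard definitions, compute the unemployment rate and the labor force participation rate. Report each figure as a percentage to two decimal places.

Unemployment rate ≈ 4.11%; labor force participation rate ≈ 65.90%.

Employed = 41,043 + 112,851 + 3,045 = 156,939 (anyone who worked, including part-time for economic reasons, counts as employed).
Unemployed = 1,141 + 5,584 = 6,725 (jobless and actively searching, or on temporary layoff).
Labor force = 156,939 + 6,725 = 163,664.
Not in labor force = 15,513 + 57,021 + 1,787 + 10,369 = 84,690 (those not working and not actively searching are outside the labor force — including those who want a job but have given up searching).
Civilian working-age population = 163,664 + 84,690 = 248,354.
Unemployment rate = 6,725 / 163,664 = 4.11%.
Labor force participation rate = 163,664 / 248,354 = 65.90%.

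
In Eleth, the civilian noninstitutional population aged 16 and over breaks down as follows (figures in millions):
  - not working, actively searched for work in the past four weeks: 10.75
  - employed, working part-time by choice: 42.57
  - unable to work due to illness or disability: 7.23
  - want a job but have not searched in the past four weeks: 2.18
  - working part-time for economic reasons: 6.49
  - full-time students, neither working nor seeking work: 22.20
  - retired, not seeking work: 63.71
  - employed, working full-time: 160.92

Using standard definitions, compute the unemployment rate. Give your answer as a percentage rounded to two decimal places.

Employed = 42.57 + 6.49 + 160.92 = 209.98 million (anyone who worked, including part-time for economic reasons, counts as employed).
Unemployed = 10.75 million.
Labor force = 209.98 + 10.75 = 220.73 million.
Unemployment rate = 10.75 / 220.73 = 4.87%.

Unemployment rate ≈ 4.87%.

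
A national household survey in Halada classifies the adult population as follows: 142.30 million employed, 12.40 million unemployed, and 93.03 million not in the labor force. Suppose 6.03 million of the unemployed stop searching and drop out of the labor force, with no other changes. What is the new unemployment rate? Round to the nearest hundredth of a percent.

New unemployment rate ≈ 4.28%.

Initially, labor force = 142.30 + 12.40 = 154.70 million, so u = 12.40/154.70 = 8.02%.
After the change, unemployed and labor force both fall by 6.03 → E = 142.30, U = 6.37, labor force = 148.67 million.
New unemployment rate = 6.37 / 148.67 = 4.28%.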